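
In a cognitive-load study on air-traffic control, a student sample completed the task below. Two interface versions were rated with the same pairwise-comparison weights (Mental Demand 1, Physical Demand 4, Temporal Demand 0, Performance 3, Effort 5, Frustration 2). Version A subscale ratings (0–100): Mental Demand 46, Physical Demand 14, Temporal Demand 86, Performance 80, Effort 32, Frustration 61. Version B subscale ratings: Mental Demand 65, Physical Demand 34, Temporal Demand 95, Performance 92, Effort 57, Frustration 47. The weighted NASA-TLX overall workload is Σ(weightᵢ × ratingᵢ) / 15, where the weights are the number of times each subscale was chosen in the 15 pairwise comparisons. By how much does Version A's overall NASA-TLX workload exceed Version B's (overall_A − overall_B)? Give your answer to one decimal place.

Version A weighted sum = 1·46 + 4·14 + 0·86 + 3·80 + 5·32 + 2·61 = 46 + 56 + 0 + 240 + 160 + 122 = 624; overall_A = 624/15 = 41.6000.
Version B weighted sum = 1·65 + 4·34 + 0·95 + 3·92 + 5·57 + 2·47 = 65 + 136 + 0 + 276 + 285 + 94 = 856; overall_B = 856/15 = 57.0667.
Difference = 41.6000 − 57.0667 = -15.4667 ≈ -15.5.

-15.5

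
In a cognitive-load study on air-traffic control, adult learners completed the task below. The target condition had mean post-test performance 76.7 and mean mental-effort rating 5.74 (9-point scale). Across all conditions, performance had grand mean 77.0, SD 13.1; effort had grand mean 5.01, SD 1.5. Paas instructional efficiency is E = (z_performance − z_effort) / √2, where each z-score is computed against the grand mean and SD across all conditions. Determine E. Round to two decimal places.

-0.36

z_performance = (76.7 − 77.0) / 13.1 = -0.3000 / 13.1 = -0.0229.
z_effort = (5.74 − 5.01) / 1.5 = 0.7300 / 1.5 = 0.4867.
z_P − z_E = -0.0229 − 0.4867 = -0.5096.
E = -0.5096 / √2 = -0.5096 / 1.41421 = -0.3603 ≈ -0.36.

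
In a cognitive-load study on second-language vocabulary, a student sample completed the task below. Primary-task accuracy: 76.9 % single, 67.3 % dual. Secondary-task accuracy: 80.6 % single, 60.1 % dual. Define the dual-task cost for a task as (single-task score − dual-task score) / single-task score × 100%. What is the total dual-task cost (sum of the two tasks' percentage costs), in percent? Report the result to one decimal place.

37.9

Primary cost = (76.9 − 67.3) / 76.9 × 100% = 12.4837%.
Secondary cost = (80.6 − 60.1) / 80.6 × 100% = 25.4342%.
Total = 12.4837% + 25.4342% = 37.9179% ≈ 37.9%.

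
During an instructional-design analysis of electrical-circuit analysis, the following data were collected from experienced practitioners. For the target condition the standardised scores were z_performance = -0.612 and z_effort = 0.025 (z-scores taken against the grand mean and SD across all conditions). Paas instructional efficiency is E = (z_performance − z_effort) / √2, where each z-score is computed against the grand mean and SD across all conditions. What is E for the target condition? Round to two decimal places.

-0.45

z_P − z_E = -0.612 − 0.025 = -0.6370.
E = -0.6370 / √2 = -0.6370 / 1.41421 = -0.4504 ≈ -0.45.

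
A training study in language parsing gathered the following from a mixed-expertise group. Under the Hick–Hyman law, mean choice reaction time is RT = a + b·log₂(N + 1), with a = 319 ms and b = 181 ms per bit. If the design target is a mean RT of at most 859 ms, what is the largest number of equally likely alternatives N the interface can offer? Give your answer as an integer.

Set 319 + 181·log₂(N + 1) ≤ 859.
log₂(N + 1) ≤ (859 − 319) / 181 = 2.9834.
N + 1 ≤ 2^2.9834 = 7.9085.
N ≤ 6.9085, so the largest integer N is 6.

6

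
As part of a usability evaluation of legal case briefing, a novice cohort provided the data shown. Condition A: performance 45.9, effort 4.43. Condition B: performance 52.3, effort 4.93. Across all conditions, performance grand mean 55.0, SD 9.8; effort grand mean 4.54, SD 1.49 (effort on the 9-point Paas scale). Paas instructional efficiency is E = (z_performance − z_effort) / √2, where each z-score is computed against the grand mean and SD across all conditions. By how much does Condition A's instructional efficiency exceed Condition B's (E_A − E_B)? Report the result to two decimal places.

-0.22

Condition A: z_P = (45.9 − 55.0)/9.8 = -0.9286; z_E = (4.43 − 4.54)/1.49 = -0.0738; E_A = (-0.9286 − (-0.0738))/√2 = -0.6044.
Condition B: z_P = (52.3 − 55.0)/9.8 = -0.2755; z_E = (4.93 − 4.54)/1.49 = 0.2617; E_B = (-0.2755 − 0.2617)/√2 = -0.3799.
E_A − E_B = -0.6044 − (-0.3799) = -0.2245 ≈ -0.22.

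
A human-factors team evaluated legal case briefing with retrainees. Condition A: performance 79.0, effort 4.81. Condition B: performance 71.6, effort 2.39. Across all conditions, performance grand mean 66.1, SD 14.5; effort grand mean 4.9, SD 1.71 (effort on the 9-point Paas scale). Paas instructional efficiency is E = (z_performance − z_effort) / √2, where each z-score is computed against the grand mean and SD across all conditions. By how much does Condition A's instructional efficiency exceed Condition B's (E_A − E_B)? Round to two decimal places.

-0.64

Condition A: z_P = (79.0 − 66.1)/14.5 = 0.8897; z_E = (4.81 − 4.9)/1.71 = -0.0526; E_A = (0.8897 − (-0.0526))/√2 = 0.6663.
Condition B: z_P = (71.6 − 66.1)/14.5 = 0.3793; z_E = (2.39 − 4.9)/1.71 = -1.4678; E_B = (0.3793 − (-1.4678))/√2 = 1.3061.
E_A − E_B = 0.6663 − 1.3061 = -0.6398 ≈ -0.64.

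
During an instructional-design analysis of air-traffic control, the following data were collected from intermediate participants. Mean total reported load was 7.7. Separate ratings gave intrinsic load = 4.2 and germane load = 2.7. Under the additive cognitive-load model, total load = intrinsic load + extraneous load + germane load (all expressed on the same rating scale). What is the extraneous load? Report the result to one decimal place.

0.8

extraneous load = total − intrinsic − germane
             = 7.7 − 4.2 − 2.7 = 0.8.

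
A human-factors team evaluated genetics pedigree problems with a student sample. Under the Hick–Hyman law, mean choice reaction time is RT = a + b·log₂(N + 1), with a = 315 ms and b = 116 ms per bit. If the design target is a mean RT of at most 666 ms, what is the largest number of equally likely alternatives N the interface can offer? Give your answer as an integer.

7

Set 315 + 116·log₂(N + 1) ≤ 666.
log₂(N + 1) ≤ (666 − 315) / 116 = 3.0259.
N + 1 ≤ 2^3.0259 = 8.1449.
N ≤ 7.1449, so the largest integer N is 7.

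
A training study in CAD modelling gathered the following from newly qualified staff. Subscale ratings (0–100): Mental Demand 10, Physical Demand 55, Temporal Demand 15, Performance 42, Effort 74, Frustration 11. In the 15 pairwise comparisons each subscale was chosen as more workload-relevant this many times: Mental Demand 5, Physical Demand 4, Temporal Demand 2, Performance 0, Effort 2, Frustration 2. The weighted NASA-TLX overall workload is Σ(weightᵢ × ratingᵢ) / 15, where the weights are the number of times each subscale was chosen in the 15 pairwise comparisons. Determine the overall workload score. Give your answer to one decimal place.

The tallies are the weights (they sum to 15).
Weighted sum = 5·10 + 4·55 + 2·15 + 0·42 + 2·74 + 2·11
            = 50 + 220 + 30 + 0 + 148 + 22 = 470.
Overall workload = 470 / 15 = 31.3333 ≈ 31.3.

31.3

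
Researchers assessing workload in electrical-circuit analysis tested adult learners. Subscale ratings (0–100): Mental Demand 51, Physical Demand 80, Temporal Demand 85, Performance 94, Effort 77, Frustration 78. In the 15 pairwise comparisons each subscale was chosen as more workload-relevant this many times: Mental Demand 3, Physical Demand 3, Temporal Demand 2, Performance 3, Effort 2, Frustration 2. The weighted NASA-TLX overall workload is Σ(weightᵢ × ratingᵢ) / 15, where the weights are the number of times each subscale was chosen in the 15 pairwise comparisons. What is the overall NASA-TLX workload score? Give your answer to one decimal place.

77.0

The tallies are the weights (they sum to 15).
Weighted sum = 3·51 + 3·80 + 2·85 + 3·94 + 2·77 + 2·78
            = 153 + 240 + 170 + 282 + 154 + 156 = 1155.
Overall workload = 1155 / 15 = 77.0000 ≈ 77.0.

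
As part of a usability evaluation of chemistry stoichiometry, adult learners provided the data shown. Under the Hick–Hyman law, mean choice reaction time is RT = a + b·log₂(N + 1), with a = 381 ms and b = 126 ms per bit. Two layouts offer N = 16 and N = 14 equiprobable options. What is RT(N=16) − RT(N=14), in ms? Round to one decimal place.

22.8

RT(16) = 381 + 126·log₂(17) = 381 + 126·4.0875 = 896.0250 ms.
RT(14) = 381 + 126·log₂(15) = 381 + 126·3.9069 = 873.2694 ms.
Difference = 896.0250 − 873.2694 = 22.7556 ≈ 22.8 ms.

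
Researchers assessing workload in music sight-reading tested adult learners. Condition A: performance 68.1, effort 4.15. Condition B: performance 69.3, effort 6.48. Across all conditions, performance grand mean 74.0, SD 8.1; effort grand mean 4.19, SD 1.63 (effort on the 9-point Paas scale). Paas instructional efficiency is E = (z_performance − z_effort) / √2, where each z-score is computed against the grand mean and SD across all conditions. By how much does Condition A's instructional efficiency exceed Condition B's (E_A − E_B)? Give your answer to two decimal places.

0.91

Condition A: z_P = (68.1 − 74.0)/8.1 = -0.7284; z_E = (4.15 − 4.19)/1.63 = -0.0245; E_A = (-0.7284 − (-0.0245))/√2 = -0.4977.
Condition B: z_P = (69.3 − 74.0)/8.1 = -0.5802; z_E = (6.48 − 4.19)/1.63 = 1.4049; E_B = (-0.5802 − 1.4049)/√2 = -1.4037.
E_A − E_B = -0.4977 − (-1.4037) = 0.9060 ≈ 0.91.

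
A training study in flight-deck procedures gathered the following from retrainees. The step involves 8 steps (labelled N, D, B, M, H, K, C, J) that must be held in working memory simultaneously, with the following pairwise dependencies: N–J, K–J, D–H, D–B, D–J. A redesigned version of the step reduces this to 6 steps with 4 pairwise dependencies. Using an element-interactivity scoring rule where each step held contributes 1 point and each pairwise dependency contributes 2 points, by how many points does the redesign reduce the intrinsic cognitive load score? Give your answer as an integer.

4

Original: 8 × 1 + 5 × 2 = 8 + 10 = 18.
Redesigned: 6 × 1 + 4 × 2 = 6 + 8 = 14.
Reduction = 18 − 14 = 4.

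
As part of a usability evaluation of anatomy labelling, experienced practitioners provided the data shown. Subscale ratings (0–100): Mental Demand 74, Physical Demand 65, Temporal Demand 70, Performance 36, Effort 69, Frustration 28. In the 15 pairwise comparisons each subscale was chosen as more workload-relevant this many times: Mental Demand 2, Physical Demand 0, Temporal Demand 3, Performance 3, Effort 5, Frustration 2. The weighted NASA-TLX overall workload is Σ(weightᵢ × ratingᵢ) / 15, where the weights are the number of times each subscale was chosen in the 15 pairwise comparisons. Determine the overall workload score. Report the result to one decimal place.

57.8

The tallies are the weights (they sum to 15).
Weighted sum = 2·74 + 0·65 + 3·70 + 3·36 + 5·69 + 2·28
            = 148 + 0 + 210 + 108 + 345 + 56 = 867.
Overall workload = 867 / 15 = 57.8000 ≈ 57.8.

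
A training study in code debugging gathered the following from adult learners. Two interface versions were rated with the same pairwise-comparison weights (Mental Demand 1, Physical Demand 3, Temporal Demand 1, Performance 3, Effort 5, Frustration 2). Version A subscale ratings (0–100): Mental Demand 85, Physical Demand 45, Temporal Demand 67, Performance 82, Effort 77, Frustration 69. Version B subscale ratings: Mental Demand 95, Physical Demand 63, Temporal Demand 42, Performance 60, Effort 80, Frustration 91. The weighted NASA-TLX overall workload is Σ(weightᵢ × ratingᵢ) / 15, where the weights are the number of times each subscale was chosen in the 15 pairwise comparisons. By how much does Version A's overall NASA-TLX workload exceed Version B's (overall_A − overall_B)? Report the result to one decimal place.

Version A weighted sum = 1·85 + 3·45 + 1·67 + 3·82 + 5·77 + 2·69 = 85 + 135 + 67 + 246 + 385 + 138 = 1056; overall_A = 1056/15 = 70.4000.
Version B weighted sum = 1·95 + 3·63 + 1·42 + 3·60 + 5·80 + 2·91 = 95 + 189 + 42 + 180 + 400 + 182 = 1088; overall_B = 1088/15 = 72.5333.
Difference = 70.4000 − 72.5333 = -2.1333 ≈ -2.1.

-2.1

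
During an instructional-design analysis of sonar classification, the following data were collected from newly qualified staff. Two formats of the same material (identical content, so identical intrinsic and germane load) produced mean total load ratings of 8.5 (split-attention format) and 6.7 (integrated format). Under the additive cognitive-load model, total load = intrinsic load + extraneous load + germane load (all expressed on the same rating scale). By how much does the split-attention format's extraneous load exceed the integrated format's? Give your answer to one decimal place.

1.8

Intrinsic and germane load are equal across formats, so the difference in total load equals the difference in extraneous load.
Extraneous-load difference = 8.5 − 6.7 = 1.8.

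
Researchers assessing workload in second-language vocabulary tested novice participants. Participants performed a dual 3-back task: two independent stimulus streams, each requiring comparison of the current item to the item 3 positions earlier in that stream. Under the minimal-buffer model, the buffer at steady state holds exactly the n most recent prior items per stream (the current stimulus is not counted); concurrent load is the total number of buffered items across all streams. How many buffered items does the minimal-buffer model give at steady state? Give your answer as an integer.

Each stream's buffer holds its 3 most recent prior items.
Two independent streams: 2 × 3 = 6 buffered items at steady state.

6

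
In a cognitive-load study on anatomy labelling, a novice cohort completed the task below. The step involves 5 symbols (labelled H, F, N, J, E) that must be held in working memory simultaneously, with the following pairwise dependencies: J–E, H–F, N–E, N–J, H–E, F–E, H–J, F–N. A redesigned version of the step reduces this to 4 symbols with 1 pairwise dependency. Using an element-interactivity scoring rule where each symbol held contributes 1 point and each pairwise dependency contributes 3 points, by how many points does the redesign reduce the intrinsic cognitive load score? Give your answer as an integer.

Original: 5 × 1 + 8 × 3 = 5 + 24 = 29.
Redesigned: 4 × 1 + 1 × 3 = 4 + 3 = 7.
Reduction = 29 − 7 = 22.

22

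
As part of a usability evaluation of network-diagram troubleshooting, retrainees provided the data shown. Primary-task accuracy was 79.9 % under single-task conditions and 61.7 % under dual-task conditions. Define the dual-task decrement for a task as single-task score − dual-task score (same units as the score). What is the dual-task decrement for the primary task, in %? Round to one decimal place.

18.2

Decrement = 79.9 − 61.7 = 18.2000 % ≈ 18.2 %.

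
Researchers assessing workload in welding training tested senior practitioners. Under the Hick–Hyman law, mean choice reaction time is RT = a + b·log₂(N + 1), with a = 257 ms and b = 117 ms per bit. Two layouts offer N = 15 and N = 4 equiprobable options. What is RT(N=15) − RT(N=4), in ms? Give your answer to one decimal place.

RT(15) = 257 + 117·log₂(16) = 257 + 117·4.0000 = 725.0000 ms.
RT(4) = 257 + 117·log₂(5) = 257 + 117·2.3219 = 528.6623 ms.
Difference = 725.0000 − 528.6623 = 196.3377 ≈ 196.3 ms.

196.3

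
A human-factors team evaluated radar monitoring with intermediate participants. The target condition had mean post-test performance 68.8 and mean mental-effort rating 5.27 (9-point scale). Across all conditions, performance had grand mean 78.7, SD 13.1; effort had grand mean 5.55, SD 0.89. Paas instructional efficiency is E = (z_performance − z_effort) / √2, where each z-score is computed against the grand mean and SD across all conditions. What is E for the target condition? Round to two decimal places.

-0.31

z_performance = (68.8 − 78.7) / 13.1 = -9.9000 / 13.1 = -0.7557.
z_effort = (5.27 − 5.55) / 0.89 = -0.2800 / 0.89 = -0.3146.
z_P − z_E = -0.7557 − (-0.3146) = -0.4411.
E = -0.4411 / √2 = -0.4411 / 1.41421 = -0.3119 ≈ -0.31.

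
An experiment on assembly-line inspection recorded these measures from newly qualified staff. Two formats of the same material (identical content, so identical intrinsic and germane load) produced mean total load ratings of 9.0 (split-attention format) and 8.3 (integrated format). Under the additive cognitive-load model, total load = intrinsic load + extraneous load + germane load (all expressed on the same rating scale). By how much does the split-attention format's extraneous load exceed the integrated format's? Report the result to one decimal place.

Intrinsic and germane load are equal across formats, so the difference in total load equals the difference in extraneous load.
Extraneous-load difference = 9.0 − 8.3 = 0.7.

0.7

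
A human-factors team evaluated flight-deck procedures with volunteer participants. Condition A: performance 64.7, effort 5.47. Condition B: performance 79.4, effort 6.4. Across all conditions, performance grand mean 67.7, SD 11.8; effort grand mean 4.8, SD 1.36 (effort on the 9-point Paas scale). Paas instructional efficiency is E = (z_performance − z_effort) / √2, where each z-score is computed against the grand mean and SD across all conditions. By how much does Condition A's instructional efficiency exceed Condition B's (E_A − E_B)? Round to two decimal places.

Condition A: z_P = (64.7 − 67.7)/11.8 = -0.2542; z_E = (5.47 − 4.8)/1.36 = 0.4926; E_A = (-0.2542 − 0.4926)/√2 = -0.5281.
Condition B: z_P = (79.4 − 67.7)/11.8 = 0.9915; z_E = (6.4 − 4.8)/1.36 = 1.1765; E_B = (0.9915 − 1.1765)/√2 = -0.1308.
E_A − E_B = -0.5281 − (-0.1308) = -0.3973 ≈ -0.40.

-0.40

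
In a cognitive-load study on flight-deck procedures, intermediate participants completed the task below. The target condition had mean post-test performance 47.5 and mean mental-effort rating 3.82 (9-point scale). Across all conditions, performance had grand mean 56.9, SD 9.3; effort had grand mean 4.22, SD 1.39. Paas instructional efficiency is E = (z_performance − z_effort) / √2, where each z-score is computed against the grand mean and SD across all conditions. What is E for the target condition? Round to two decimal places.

-0.51

z_performance = (47.5 − 56.9) / 9.3 = -9.4000 / 9.3 = -1.0108.
z_effort = (3.82 − 4.22) / 1.39 = -0.4000 / 1.39 = -0.2878.
z_P − z_E = -1.0108 − (-0.2878) = -0.7230.
E = -0.7230 / √2 = -0.7230 / 1.41421 = -0.5112 ≈ -0.51.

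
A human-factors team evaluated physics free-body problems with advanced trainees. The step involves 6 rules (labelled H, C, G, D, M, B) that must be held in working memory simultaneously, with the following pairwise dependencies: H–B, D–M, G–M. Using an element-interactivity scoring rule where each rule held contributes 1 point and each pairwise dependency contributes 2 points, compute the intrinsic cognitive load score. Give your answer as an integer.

12

Count of rules held simultaneously: 6.
Count of pairwise dependencies listed: 3.
Element contribution: 6 × 1 = 6.
Interaction contribution: 3 × 2 = 6.
Intrinsic load = 6 + 6 = 12.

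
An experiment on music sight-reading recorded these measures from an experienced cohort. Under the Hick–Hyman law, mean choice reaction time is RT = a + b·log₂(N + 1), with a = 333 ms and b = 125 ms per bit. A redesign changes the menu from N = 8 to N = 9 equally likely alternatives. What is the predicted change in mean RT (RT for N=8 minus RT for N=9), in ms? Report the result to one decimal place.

RT(8) = 333 + 125·log₂(9) = 333 + 125·3.1699 = 729.2375 ms.
RT(9) = 333 + 125·log₂(10) = 333 + 125·3.3219 = 748.2375 ms.
Difference = 729.2375 − 748.2375 = -19.0000 ≈ -19.0 ms.

-19.0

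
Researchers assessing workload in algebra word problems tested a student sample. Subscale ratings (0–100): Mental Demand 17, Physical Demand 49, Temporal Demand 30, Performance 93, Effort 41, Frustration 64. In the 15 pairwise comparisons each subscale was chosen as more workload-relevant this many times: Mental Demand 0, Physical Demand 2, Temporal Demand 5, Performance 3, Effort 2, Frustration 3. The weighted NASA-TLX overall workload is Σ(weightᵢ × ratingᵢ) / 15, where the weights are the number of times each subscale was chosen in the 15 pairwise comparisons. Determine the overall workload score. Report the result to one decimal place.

The tallies are the weights (they sum to 15).
Weighted sum = 0·17 + 2·49 + 5·30 + 3·93 + 2·41 + 3·64
            = 0 + 98 + 150 + 279 + 82 + 192 = 801.
Overall workload = 801 / 15 = 53.4000 ≈ 53.4.

53.4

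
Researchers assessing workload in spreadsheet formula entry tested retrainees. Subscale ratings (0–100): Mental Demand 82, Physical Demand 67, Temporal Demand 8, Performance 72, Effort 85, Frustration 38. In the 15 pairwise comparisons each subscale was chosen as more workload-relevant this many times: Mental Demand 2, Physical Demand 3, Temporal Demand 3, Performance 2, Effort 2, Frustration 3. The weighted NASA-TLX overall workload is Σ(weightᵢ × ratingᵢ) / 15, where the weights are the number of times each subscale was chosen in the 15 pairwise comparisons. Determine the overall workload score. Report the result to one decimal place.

54.5

The tallies are the weights (they sum to 15).
Weighted sum = 2·82 + 3·67 + 3·8 + 2·72 + 2·85 + 3·38
            = 164 + 201 + 24 + 144 + 170 + 114 = 817.
Overall workload = 817 / 15 = 54.4667 ≈ 54.5.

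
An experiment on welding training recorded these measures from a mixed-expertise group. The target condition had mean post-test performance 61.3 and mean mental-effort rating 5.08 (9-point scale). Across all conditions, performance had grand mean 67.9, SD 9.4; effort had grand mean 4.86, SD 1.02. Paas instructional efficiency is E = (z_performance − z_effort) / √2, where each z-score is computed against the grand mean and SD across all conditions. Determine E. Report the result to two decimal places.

-0.65

z_performance = (61.3 − 67.9) / 9.4 = -6.6000 / 9.4 = -0.7021.
z_effort = (5.08 − 4.86) / 1.02 = 0.2200 / 1.02 = 0.2157.
z_P − z_E = -0.7021 − 0.2157 = -0.9178.
E = -0.9178 / √2 = -0.9178 / 1.41421 = -0.6490 ≈ -0.65.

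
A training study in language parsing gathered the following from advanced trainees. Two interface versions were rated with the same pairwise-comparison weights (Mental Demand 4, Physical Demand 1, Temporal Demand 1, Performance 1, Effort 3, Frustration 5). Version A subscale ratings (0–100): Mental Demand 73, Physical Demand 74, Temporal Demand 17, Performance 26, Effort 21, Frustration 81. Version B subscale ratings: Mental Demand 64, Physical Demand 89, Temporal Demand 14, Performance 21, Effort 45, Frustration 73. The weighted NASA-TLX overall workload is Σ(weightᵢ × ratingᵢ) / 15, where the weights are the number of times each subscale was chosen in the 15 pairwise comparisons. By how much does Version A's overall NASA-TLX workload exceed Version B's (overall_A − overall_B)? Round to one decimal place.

Version A weighted sum = 4·73 + 1·74 + 1·17 + 1·26 + 3·21 + 5·81 = 292 + 74 + 17 + 26 + 63 + 405 = 877; overall_A = 877/15 = 58.4667.
Version B weighted sum = 4·64 + 1·89 + 1·14 + 1·21 + 3·45 + 5·73 = 256 + 89 + 14 + 21 + 135 + 365 = 880; overall_B = 880/15 = 58.6667.
Difference = 58.4667 − 58.6667 = -0.2000 ≈ -0.2.

-0.2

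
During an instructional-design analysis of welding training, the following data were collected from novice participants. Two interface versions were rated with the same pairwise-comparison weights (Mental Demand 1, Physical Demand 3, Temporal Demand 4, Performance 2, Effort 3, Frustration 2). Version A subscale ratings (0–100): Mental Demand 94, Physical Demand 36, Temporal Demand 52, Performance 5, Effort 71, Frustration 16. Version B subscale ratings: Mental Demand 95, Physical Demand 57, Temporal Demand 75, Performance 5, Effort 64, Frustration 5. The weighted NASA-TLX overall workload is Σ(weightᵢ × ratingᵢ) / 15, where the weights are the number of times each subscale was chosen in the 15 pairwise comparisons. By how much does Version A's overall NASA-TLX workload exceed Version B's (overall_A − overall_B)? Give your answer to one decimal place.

Version A weighted sum = 1·94 + 3·36 + 4·52 + 2·5 + 3·71 + 2·16 = 94 + 108 + 208 + 10 + 213 + 32 = 665; overall_A = 665/15 = 44.3333.
Version B weighted sum = 1·95 + 3·57 + 4·75 + 2·5 + 3·64 + 2·5 = 95 + 171 + 300 + 10 + 192 + 10 = 778; overall_B = 778/15 = 51.8667.
Difference = 44.3333 − 51.8667 = -7.5334 ≈ -7.5.

-7.5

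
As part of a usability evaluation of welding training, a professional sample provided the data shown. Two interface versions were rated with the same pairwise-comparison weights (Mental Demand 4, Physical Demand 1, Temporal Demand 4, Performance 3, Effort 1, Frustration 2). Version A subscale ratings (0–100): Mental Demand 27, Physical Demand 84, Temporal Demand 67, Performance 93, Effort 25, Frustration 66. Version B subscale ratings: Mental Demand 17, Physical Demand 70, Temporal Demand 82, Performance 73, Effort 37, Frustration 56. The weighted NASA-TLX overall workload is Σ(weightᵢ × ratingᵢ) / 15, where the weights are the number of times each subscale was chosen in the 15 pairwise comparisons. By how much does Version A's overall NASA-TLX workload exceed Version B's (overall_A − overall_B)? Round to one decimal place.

4.1

Version A weighted sum = 4·27 + 1·84 + 4·67 + 3·93 + 1·25 + 2·66 = 108 + 84 + 268 + 279 + 25 + 132 = 896; overall_A = 896/15 = 59.7333.
Version B weighted sum = 4·17 + 1·70 + 4·82 + 3·73 + 1·37 + 2·56 = 68 + 70 + 328 + 219 + 37 + 112 = 834; overall_B = 834/15 = 55.6000.
Difference = 59.7333 − 55.6000 = 4.1333 ≈ 4.1.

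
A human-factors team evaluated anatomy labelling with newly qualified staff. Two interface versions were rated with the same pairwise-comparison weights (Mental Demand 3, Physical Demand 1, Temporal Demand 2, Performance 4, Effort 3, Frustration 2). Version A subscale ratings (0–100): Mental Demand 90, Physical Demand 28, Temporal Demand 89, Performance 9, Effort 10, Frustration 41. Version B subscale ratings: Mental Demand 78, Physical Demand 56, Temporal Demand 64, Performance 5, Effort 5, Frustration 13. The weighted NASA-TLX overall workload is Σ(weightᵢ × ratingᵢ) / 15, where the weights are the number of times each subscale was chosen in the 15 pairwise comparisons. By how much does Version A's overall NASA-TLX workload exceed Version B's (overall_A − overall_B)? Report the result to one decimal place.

Version A weighted sum = 3·90 + 1·28 + 2·89 + 4·9 + 3·10 + 2·41 = 270 + 28 + 178 + 36 + 30 + 82 = 624; overall_A = 624/15 = 41.6000.
Version B weighted sum = 3·78 + 1·56 + 2·64 + 4·5 + 3·5 + 2·13 = 234 + 56 + 128 + 20 + 15 + 26 = 479; overall_B = 479/15 = 31.9333.
Difference = 41.6000 − 31.9333 = 9.6667 ≈ 9.7.

9.7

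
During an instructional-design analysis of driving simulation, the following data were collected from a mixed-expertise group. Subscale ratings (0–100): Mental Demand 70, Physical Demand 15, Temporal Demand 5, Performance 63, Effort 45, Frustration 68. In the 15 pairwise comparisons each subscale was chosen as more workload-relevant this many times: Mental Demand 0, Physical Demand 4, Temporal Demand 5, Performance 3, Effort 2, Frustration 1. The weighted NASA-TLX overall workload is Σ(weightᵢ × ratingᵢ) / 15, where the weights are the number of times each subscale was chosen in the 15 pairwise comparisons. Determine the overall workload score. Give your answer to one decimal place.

28.8

The tallies are the weights (they sum to 15).
Weighted sum = 0·70 + 4·15 + 5·5 + 3·63 + 2·45 + 1·68
            = 0 + 60 + 25 + 189 + 90 + 68 = 432.
Overall workload = 432 / 15 = 28.8000 ≈ 28.8.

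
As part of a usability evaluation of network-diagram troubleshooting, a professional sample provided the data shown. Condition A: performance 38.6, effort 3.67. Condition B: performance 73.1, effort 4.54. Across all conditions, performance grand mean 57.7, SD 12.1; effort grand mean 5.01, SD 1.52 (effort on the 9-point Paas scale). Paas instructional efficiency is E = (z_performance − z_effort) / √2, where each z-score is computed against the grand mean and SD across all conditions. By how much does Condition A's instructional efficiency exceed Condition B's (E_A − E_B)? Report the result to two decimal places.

Condition A: z_P = (38.6 − 57.7)/12.1 = -1.5785; z_E = (3.67 − 5.01)/1.52 = -0.8816; E_A = (-1.5785 − (-0.8816))/√2 = -0.4928.
Condition B: z_P = (73.1 − 57.7)/12.1 = 1.2727; z_E = (4.54 − 5.01)/1.52 = -0.3092; E_B = (1.2727 − (-0.3092))/√2 = 1.1186.
E_A − E_B = -0.4928 − 1.1186 = -1.6114 ≈ -1.61.

-1.61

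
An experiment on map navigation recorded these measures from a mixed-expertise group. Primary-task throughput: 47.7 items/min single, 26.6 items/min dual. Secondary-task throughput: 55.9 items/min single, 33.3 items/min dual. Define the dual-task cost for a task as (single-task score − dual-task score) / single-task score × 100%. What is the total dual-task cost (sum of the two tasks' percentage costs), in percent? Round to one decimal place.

84.7

Primary cost = (47.7 − 26.6) / 47.7 × 100% = 44.2348%.
Secondary cost = (55.9 − 33.3) / 55.9 × 100% = 40.4293%.
Total = 44.2348% + 40.4293% = 84.6641% ≈ 84.7%.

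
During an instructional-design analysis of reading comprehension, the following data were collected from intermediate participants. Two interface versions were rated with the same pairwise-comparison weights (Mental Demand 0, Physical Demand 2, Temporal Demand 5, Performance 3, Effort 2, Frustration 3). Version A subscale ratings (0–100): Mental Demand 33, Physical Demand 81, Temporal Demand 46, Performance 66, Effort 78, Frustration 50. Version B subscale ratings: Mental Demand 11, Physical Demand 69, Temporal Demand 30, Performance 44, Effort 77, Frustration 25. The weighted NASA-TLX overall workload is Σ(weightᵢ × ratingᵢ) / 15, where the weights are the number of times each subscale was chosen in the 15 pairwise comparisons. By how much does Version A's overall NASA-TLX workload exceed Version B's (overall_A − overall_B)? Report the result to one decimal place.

Version A weighted sum = 0·33 + 2·81 + 5·46 + 3·66 + 2·78 + 3·50 = 0 + 162 + 230 + 198 + 156 + 150 = 896; overall_A = 896/15 = 59.7333.
Version B weighted sum = 0·11 + 2·69 + 5·30 + 3·44 + 2·77 + 3·25 = 0 + 138 + 150 + 132 + 154 + 75 = 649; overall_B = 649/15 = 43.2667.
Difference = 59.7333 − 43.2667 = 16.4666 ≈ 16.5.

16.5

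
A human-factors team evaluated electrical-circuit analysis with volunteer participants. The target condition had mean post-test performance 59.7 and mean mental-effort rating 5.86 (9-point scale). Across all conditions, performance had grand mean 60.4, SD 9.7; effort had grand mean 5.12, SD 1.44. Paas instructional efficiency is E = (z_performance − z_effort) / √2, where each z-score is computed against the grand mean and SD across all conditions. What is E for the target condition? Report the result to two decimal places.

-0.41

z_performance = (59.7 − 60.4) / 9.7 = -0.7000 / 9.7 = -0.0722.
z_effort = (5.86 − 5.12) / 1.44 = 0.7400 / 1.44 = 0.5139.
z_P − z_E = -0.0722 − 0.5139 = -0.5861.
E = -0.5861 / √2 = -0.5861 / 1.41421 = -0.4144 ≈ -0.41.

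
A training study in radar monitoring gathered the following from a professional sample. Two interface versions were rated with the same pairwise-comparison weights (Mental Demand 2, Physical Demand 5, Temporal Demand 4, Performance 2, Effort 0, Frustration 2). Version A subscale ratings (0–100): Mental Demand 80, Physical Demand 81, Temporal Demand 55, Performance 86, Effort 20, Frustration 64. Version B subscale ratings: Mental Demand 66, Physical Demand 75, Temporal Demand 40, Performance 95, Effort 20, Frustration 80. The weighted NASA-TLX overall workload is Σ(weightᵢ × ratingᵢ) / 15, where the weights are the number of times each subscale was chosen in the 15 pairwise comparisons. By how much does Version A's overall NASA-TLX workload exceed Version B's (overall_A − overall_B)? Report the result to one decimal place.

4.5

Version A weighted sum = 2·80 + 5·81 + 4·55 + 2·86 + 0·20 + 2·64 = 160 + 405 + 220 + 172 + 0 + 128 = 1085; overall_A = 1085/15 = 72.3333.
Version B weighted sum = 2·66 + 5·75 + 4·40 + 2·95 + 0·20 + 2·80 = 132 + 375 + 160 + 190 + 0 + 160 = 1017; overall_B = 1017/15 = 67.8000.
Difference = 72.3333 − 67.8000 = 4.5333 ≈ 4.5.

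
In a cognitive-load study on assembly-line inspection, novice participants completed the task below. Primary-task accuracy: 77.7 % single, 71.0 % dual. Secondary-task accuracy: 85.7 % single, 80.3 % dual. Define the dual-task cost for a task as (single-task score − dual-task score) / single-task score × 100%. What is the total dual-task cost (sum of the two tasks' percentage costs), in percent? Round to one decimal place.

Primary cost = (77.7 − 71.0) / 77.7 × 100% = 8.6229%.
Secondary cost = (85.7 − 80.3) / 85.7 × 100% = 6.3011%.
Total = 8.6229% + 6.3011% = 14.9240% ≈ 14.9%.

14.9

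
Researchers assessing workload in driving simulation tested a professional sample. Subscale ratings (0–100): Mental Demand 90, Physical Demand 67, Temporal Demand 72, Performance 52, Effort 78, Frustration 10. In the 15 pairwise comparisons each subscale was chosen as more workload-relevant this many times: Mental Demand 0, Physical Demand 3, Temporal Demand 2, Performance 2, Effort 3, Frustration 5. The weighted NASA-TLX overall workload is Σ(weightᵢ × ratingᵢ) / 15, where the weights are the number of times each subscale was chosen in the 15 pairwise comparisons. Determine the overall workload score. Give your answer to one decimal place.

48.9

The tallies are the weights (they sum to 15).
Weighted sum = 0·90 + 3·67 + 2·72 + 2·52 + 3·78 + 5·10
            = 0 + 201 + 144 + 104 + 234 + 50 = 733.
Overall workload = 733 / 15 = 48.8667 ≈ 48.9.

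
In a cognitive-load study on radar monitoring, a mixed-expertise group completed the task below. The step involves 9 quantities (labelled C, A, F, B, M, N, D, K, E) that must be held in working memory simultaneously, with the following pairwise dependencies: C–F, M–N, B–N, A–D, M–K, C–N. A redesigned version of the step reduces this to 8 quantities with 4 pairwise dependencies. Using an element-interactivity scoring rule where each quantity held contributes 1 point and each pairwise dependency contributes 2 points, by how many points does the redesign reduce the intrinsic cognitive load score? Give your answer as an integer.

Original: 9 × 1 + 6 × 2 = 9 + 12 = 21.
Redesigned: 8 × 1 + 4 × 2 = 8 + 8 = 16.
Reduction = 21 − 16 = 5.

5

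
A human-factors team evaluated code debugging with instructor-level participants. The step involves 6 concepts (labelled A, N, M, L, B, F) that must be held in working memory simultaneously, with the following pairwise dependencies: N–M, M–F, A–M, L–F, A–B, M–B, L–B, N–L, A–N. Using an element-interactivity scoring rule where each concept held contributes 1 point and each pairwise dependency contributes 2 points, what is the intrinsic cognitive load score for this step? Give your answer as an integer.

Count of concepts held simultaneously: 6.
Count of pairwise dependencies listed: 9.
Element contribution: 6 × 1 = 6.
Interaction contribution: 9 × 2 = 18.
Intrinsic load = 6 + 18 = 24.

24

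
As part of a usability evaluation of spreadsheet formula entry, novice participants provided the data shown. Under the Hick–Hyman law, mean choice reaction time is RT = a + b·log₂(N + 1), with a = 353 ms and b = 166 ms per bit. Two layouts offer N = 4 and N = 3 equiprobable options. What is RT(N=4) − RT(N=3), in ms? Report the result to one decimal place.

53.4

RT(4) = 353 + 166·log₂(5) = 353 + 166·2.3219 = 738.4354 ms.
RT(3) = 353 + 166·log₂(4) = 353 + 166·2.0000 = 685.0000 ms.
Difference = 738.4354 − 685.0000 = 53.4354 ≈ 53.4 ms.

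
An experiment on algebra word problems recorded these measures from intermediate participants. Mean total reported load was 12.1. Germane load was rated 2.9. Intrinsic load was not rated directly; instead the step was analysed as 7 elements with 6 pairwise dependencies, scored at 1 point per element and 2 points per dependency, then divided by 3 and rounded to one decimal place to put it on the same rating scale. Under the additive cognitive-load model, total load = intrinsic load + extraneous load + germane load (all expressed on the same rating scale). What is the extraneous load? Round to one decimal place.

Intrinsic (element-interactivity): (7 × 1 + 6 × 2) / 3 = 19 / 3 = 6.3333 → 6.3.
extraneous load = total − intrinsic − germane
             = 12.1 − 6.3 − 2.9 = 2.9.

2.9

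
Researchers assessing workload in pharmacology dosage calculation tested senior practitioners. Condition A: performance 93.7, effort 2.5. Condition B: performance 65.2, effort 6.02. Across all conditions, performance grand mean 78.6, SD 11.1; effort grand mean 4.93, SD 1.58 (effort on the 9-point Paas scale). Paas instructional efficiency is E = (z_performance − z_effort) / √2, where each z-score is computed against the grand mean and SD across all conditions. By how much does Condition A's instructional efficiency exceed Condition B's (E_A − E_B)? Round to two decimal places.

Condition A: z_P = (93.7 − 78.6)/11.1 = 1.3604; z_E = (2.5 − 4.93)/1.58 = -1.5380; E_A = (1.3604 − (-1.5380))/√2 = 2.0495.
Condition B: z_P = (65.2 − 78.6)/11.1 = -1.2072; z_E = (6.02 − 4.93)/1.58 = 0.6899; E_B = (-1.2072 − 0.6899)/√2 = -1.3415.
E_A − E_B = 2.0495 − (-1.3415) = 3.3910 ≈ 3.39.

3.39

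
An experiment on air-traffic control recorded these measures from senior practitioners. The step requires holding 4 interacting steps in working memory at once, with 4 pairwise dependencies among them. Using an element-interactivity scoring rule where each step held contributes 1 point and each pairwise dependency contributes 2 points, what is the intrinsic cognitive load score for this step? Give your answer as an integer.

Element contribution: 4 × 1 = 4.
Interaction contribution: 4 × 2 = 8.
Intrinsic load = 4 + 8 = 12.

12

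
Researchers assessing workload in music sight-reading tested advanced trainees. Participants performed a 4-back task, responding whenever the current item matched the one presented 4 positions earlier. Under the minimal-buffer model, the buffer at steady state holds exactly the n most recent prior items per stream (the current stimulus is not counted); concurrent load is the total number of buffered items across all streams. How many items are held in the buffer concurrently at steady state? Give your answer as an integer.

4

The buffer holds the 4 most recent prior items.
Steady-state concurrent load = 4 items.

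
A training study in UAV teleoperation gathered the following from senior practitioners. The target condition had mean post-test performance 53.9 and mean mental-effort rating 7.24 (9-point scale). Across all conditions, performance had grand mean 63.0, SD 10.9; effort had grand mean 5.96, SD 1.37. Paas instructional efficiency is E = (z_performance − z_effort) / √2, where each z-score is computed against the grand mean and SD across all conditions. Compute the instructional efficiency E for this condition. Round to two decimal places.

-1.25

z_performance = (53.9 − 63.0) / 10.9 = -9.1000 / 10.9 = -0.8349.
z_effort = (7.24 − 5.96) / 1.37 = 1.2800 / 1.37 = 0.9343.
z_P − z_E = -0.8349 − 0.9343 = -1.7692.
E = -1.7692 / √2 = -1.7692 / 1.41421 = -1.2510 ≈ -1.25.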